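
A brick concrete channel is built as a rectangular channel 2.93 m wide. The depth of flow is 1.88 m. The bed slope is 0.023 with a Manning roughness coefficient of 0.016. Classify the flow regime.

Flow area A = b·y = 2.93 × 1.88 = 5.508 m². Wetted perimeter P = b + 2y = 2.93 + 2×1.88 = 6.69 m.
Hydraulic radius R = A/P = 5.508/6.69 = 0.8234 m.
V = (1/n) R^(2/3) √S = (1/0.016) × 0.8234^(2/3) × √0.023 = 8.327 m/s. Hydraulic depth D_h = A/T = 5.508/2.93 = 1.88 m.
Froude number Fr = V/√(g·D_h) = 8.327/√(9.81×1.88) = 1.94, which is greater than 1, so the flow is supercritical.

supercritical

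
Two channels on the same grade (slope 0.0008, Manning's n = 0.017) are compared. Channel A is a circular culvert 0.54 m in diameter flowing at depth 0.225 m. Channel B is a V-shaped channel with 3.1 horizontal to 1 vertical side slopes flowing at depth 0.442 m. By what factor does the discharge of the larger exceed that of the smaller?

9.79

Channel A: For a circular section of diameter D = 0.54 m at depth y = 0.225 m, the central angle is θ = 2 arccos(1 − 2y/D) = 2.807 rad. Then A = (D²/8)(θ − sin θ) = 0.09032 m² and P = Dθ/2 = 0.7578 m. Hydraulic radius R = A/P = 0.09032/0.7578 = 0.1192 m. Q_A = (1/0.017)·0.09032·0.1192^(2/3)·√0.0008 = 0.0364 m³/s.
Channel B: For a triangular section with side slope z = 3.1: A = zy² = 3.1×0.442² = 0.6056 m²; P = 2y√(1+z²) = 2×0.442×3.257 = 2.879 m. Hydraulic radius R = A/P = 0.6056/2.879 = 0.2103 m. Q_B = (1/0.017)·0.6056·0.2103^(2/3)·√0.0008 = 0.3564 m³/s.
The larger discharge is 0.3564 m³/s and the smaller is 0.0364 m³/s; the ratio is 9.79.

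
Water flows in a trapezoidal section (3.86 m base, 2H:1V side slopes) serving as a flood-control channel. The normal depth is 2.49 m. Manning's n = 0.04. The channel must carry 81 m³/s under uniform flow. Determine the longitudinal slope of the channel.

With bottom width b = 3.86 m and side slope z = 2: A = (b + zy)y = (3.86 + 2×2.49)×2.49 = 22.01 m²; P = b + 2y√(1+z²) = 3.86 + 2×2.49×2.236 = 15 m.
Hydraulic radius R = A/P = 22.01/15 = 1.468 m.
From Manning's equation, S = [nQ / (1 A R^(2/3))]² = [0.04 × 81 / (1 × 22.01 × 1.468^(2/3))]² = 0.013.

S = 0.013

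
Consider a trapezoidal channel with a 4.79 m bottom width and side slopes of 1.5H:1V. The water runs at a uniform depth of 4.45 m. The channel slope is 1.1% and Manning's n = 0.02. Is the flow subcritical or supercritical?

With bottom width b = 4.79 m and side slope z = 1.5: A = (b + zy)y = (4.79 + 1.5×4.45)×4.45 = 51.02 m²; P = b + 2y√(1+z²) = 4.79 + 2×4.45×1.803 = 20.83 m.
Hydraulic radius R = A/P = 51.02/20.83 = 2.449 m.
V = (1/n) R^(2/3) √S = (1/0.02) × 2.449^(2/3) × √0.011 = 9.527 m/s. Hydraulic depth D_h = A/T = 51.02/18.14 = 2.813 m.
Froude number Fr = V/√(g·D_h) = 9.527/√(9.81×2.813) = 1.81, which is greater than 1, so the flow is supercritical.

supercritical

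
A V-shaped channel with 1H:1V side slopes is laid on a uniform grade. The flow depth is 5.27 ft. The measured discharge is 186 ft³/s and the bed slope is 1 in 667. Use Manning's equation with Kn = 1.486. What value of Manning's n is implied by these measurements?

For a triangular section with side slope z = 1: A = zy² = 1×5.27² = 27.77 ft²; P = 2y√(1+z²) = 2×5.27×1.414 = 14.91 ft.
Hydraulic radius R = A/P = 27.77/14.91 = 1.863 ft.
Rearranging Manning's equation: n = (1.486/Q) A R^(2/3) S^(1/2) = (1.486/186) × 27.77 × 1.863^(2/3) × √0.001499 = 0.013.

n = 0.013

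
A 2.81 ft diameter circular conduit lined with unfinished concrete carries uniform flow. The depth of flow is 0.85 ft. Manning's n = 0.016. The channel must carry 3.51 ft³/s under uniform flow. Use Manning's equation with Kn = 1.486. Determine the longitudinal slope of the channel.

S = 0.0015

For a circular section of diameter D = 2.81 ft at depth y = 0.85 ft, the central angle is θ = 2 arccos(1 − 2y/D) = 2.329 rad. Then A = (D²/8)(θ − sin θ) = 1.583 ft² and P = Dθ/2 = 3.273 ft.
Hydraulic radius R = A/P = 1.583/3.273 = 0.4836 ft.
From Manning's equation, S = [nQ / (1.486 A R^(2/3))]² = [0.016 × 3.51 / (1.486 × 1.583 × 0.4836^(2/3))]² = 0.0015.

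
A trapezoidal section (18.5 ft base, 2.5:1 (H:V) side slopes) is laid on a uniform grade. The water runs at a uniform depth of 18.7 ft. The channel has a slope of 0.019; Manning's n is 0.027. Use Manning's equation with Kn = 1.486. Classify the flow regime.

supercritical

With bottom width b = 18.5 ft and side slope z = 2.5: A = (b + zy)y = (18.5 + 2.5×18.7)×18.7 = 1220 ft²; P = b + 2y√(1+z²) = 18.5 + 2×18.7×2.693 = 119.2 ft.
Hydraulic radius R = A/P = 1220/119.2 = 10.24 ft.
V = (1.486/n) R^(2/3) √S = (1.486/0.027) × 10.24^(2/3) × √0.019 = 35.76 ft/s. Hydraulic depth D_h = A/T = 1220/112 = 10.89 ft.
Froude number Fr = V/√(g·D_h) = 35.76/√(32.2×10.89) = 1.91, which is greater than 1, so the flow is supercritical.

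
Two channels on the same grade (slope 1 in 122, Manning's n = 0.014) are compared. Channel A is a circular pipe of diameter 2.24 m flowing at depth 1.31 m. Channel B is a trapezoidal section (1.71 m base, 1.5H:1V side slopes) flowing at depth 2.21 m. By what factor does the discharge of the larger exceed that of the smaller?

Channel A: For a circular section of diameter D = 2.24 m at depth y = 1.31 m, the central angle is θ = 2 arccos(1 − 2y/D) = 3.483 rad. Then A = (D²/8)(θ − sin θ) = 2.394 m² and P = Dθ/2 = 3.9 m. Hydraulic radius R = A/P = 2.394/3.9 = 0.6138 m. Q_A = (1/0.014)·2.394·0.6138^(2/3)·√0.008197 = 11.18 m³/s.
Channel B: With bottom width b = 1.71 m and side slope z = 1.5: A = (b + zy)y = (1.71 + 1.5×2.21)×2.21 = 11.11 m²; P = b + 2y√(1+z²) = 1.71 + 2×2.21×1.803 = 9.678 m. Hydraulic radius R = A/P = 11.11/9.678 = 1.147 m. Q_B = (1/0.014)·11.11·1.147^(2/3)·√0.008197 = 78.71 m³/s.
The larger discharge is 78.71 m³/s and the smaller is 11.18 m³/s; the ratio is 7.04.

7.04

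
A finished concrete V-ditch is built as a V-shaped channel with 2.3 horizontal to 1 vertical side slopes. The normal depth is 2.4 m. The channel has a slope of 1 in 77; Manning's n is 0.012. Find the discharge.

For a triangular section with side slope z = 2.3: A = zy² = 2.3×2.4² = 13.25 m²; P = 2y√(1+z²) = 2×2.4×2.508 = 12.04 m.
Hydraulic radius R = A/P = 13.25/12.04 = 1.1 m.
Manning's equation: Q = (1/n) A R^(2/3) S^(1/2) = (1/0.012) × 13.25 × 1.1^(2/3) × 0.01299^(1/2) = 134 m³/s.

Q = 134 m³/s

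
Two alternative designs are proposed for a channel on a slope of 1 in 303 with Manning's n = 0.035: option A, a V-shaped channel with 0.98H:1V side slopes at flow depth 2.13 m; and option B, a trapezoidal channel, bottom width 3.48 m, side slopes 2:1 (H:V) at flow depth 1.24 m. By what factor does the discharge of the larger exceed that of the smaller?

1.77

Channel A: For a triangular section with side slope z = 0.98: A = zy² = 0.98×2.13² = 4.446 m²; P = 2y√(1+z²) = 2×2.13×1.4 = 5.965 m. Hydraulic radius R = A/P = 4.446/5.965 = 0.7454 m. Q_A = (1/0.035)·4.446·0.7454^(2/3)·√0.0033 = 6 m³/s.
Channel B: With bottom width b = 3.48 m and side slope z = 2: A = (b + zy)y = (3.48 + 2×1.24)×1.24 = 7.39 m²; P = b + 2y√(1+z²) = 3.48 + 2×1.24×2.236 = 9.025 m. Hydraulic radius R = A/P = 7.39/9.025 = 0.8188 m. Q_B = (1/0.035)·7.39·0.8188^(2/3)·√0.0033 = 10.62 m³/s.
The larger discharge is 10.62 m³/s and the smaller is 6 m³/s; the ratio is 1.77.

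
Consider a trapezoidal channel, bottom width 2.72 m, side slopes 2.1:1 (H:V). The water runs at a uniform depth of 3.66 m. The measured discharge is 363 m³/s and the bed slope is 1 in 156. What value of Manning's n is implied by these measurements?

With bottom width b = 2.72 m and side slope z = 2.1: A = (b + zy)y = (2.72 + 2.1×3.66)×3.66 = 38.09 m²; P = b + 2y√(1+z²) = 2.72 + 2×3.66×2.326 = 19.75 m.
Hydraulic radius R = A/P = 38.09/19.75 = 1.929 m.
Rearranging Manning's equation: n = (1/Q) A R^(2/3) S^(1/2) = (1/363) × 38.09 × 1.929^(2/3) × √0.00641 = 0.013.

n = 0.013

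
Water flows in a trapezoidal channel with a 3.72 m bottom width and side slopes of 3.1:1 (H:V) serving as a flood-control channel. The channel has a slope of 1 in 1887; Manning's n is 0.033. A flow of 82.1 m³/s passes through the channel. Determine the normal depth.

Manning's equation rearranged: A R^(2/3) = nQ / (1·√S) = 0.033 × 82.1 / (√0.0005299) = 117.7.
Try y = 4.52 m: A R^(2/3) = 144.3 — too large.
Try y = 4.15 m: A R^(2/3) = 117.8 — matches.

y_n = 4.15 m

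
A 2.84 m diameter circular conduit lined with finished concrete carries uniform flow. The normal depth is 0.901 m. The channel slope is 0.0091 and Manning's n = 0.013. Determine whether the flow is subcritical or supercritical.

For a circular section of diameter D = 2.84 m at depth y = 0.901 m, the central angle is θ = 2 arccos(1 − 2y/D) = 2.393 rad. Then A = (D²/8)(θ − sin θ) = 1.727 m² and P = Dθ/2 = 3.398 m.
Hydraulic radius R = A/P = 1.727/3.398 = 0.5081 m.
V = (1/n) R^(2/3) √S = (1/0.013) × 0.5081^(2/3) × √0.0091 = 4.673 m/s. Hydraulic depth D_h = A/T = 1.727/2.644 = 0.6533 m.
Froude number Fr = V/√(g·D_h) = 4.673/√(9.81×0.6533) = 1.85, which is greater than 1, so the flow is supercritical.

supercritical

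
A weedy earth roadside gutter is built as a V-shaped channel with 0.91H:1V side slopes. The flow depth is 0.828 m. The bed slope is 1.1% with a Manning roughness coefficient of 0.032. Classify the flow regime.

For a triangular section with side slope z = 0.91: A = zy² = 0.91×0.828² = 0.6239 m²; P = 2y√(1+z²) = 2×0.828×1.352 = 2.239 m.
Hydraulic radius R = A/P = 0.6239/2.239 = 0.2786 m.
V = (1/n) R^(2/3) √S = (1/0.032) × 0.2786^(2/3) × √0.011 = 1.398 m/s. Hydraulic depth D_h = A/T = 0.6239/1.507 = 0.414 m.
Froude number Fr = V/√(g·D_h) = 1.398/√(9.81×0.414) = 0.694, which is less than 1, so the flow is subcritical.

subcritical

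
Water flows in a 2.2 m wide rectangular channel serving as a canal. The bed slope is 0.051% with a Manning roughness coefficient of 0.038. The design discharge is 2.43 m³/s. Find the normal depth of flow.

Manning's equation rearranged: A R^(2/3) = nQ / (1·√S) = 0.038 × 2.43 / (√0.00051) = 4.089.
Try y = 1.71 m: A R^(2/3) = 2.879 — short.
Try y = 2.52 m: A R^(2/3) = 4.64 — over.
Try y = 2.27 m: A R^(2/3) = 4.089 — matches.

y_n = 2.27 m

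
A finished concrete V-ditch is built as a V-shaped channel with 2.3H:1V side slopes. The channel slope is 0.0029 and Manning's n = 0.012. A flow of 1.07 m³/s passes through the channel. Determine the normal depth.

y_n = 0.519 m

Manning's equation rearranged: A R^(2/3) = nQ / (1·√S) = 0.012 × 1.07 / (√0.0029) = 0.2384.
Try y = 0.426 m: A R^(2/3) = 0.1405 — too small.
Try y = 0.519 m: A R^(2/3) = 0.2379 — close enough.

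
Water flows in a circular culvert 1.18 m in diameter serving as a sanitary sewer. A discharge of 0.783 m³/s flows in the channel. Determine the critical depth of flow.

y_c = 0.479 m

At critical depth, Q² T / (g A³) = 1, i.e. A³/T = Q²/g = 0.783²/9.81 = 0.0625.
At y = 0.338 m: A³/T = 0.01623 — short.
At y = 0.554 m: A³/T = 0.1089 — over.
At y = 0.479 m: A³/T = 0.06238 — matches.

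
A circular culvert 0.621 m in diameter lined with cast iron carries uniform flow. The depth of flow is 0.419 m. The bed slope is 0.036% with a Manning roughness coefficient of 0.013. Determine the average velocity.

For a circular section of diameter D = 0.621 m at depth y = 0.419 m, the central angle is θ = 2 arccos(1 − 2y/D) = 3.856 rad. Then A = (D²/8)(θ − sin θ) = 0.2174 m² and P = Dθ/2 = 1.197 m.
Hydraulic radius R = A/P = 0.2174/1.197 = 0.1816 m.
From Manning's equation, V = (1/n) R^(2/3) S^(1/2) = (1/0.013) × 0.1816^(2/3) × 0.00036^(1/2) = 0.468 m/s.

V = 0.468 m/s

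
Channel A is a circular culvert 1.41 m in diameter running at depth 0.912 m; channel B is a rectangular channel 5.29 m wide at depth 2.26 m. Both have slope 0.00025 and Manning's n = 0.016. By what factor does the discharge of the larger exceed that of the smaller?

Channel A: For a circular section of diameter D = 1.41 m at depth y = 0.912 m, the central angle is θ = 2 arccos(1 − 2y/D) = 3.738 rad. Then A = (D²/8)(θ − sin θ) = 1.068 m² and P = Dθ/2 = 2.635 m. Hydraulic radius R = A/P = 1.068/2.635 = 0.4054 m. Q_A = (1/0.016)·1.068·0.4054^(2/3)·√0.00025 = 0.5783 m³/s.
Channel B: Flow area A = b·y = 5.29 × 2.26 = 11.96 m². Wetted perimeter P = b + 2y = 5.29 + 2×2.26 = 9.81 m. Hydraulic radius R = A/P = 11.96/9.81 = 1.219 m. Q_B = (1/0.016)·11.96·1.219^(2/3)·√0.00025 = 13.48 m³/s.
The larger discharge is 13.48 m³/s and the smaller is 0.5783 m³/s; the ratio is 23.3.

23.3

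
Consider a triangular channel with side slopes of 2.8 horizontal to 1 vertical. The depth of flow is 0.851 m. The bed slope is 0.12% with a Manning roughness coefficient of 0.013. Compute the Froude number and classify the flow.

subcritical

For a triangular section with side slope z = 2.8: A = zy² = 2.8×0.851² = 2.028 m²; P = 2y√(1+z²) = 2×0.851×2.973 = 5.06 m.
Hydraulic radius R = A/P = 2.028/5.06 = 0.4007 m.
V = (1/n) R^(2/3) √S = (1/0.013) × 0.4007^(2/3) × √0.0012 = 1.448 m/s. Hydraulic depth D_h = A/T = 2.028/4.766 = 0.4255 m.
Froude number Fr = V/√(g·D_h) = 1.448/√(9.81×0.4255) = 0.709, which is less than 1, so the flow is subcritical.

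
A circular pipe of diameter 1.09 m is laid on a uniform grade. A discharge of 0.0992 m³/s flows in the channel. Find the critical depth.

y_c = 0.17 m

At critical depth, Q² T / (g A³) = 1, i.e. A³/T = Q²/g = 0.0992²/9.81 = 0.001003.
Try y = 0.122 m: A³/T = 0.0002735 — low.
Try y = 0.186 m: A³/T = 0.001443 — high.
Try y = 0.17 m: A³/T = 0.001013 — ≈ 0.001003.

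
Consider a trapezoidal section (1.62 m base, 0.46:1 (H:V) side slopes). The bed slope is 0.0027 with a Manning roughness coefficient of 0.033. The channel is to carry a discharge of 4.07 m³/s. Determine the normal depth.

y_n = 1.45 m

Manning's equation rearranged: A R^(2/3) = nQ / (1·√S) = 0.033 × 4.07 / (√0.0027) = 2.585.
Trying y = 1.26 m: A R^(2/3) = 2.038 — low.
Trying y = 1.78 m: A R^(2/3) = 3.69 — high.
Trying y = 1.45 m: A R^(2/3) = 2.587 — ≈ 2.585.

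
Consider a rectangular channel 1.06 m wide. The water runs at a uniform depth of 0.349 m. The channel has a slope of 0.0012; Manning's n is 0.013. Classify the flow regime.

subcritical

Flow area A = b·y = 1.06 × 0.349 = 0.3699 m². Wetted perimeter P = b + 2y = 1.06 + 2×0.349 = 1.758 m.
Hydraulic radius R = A/P = 0.3699/1.758 = 0.2104 m.
V = (1/n) R^(2/3) √S = (1/0.013) × 0.2104^(2/3) × √0.0012 = 0.9427 m/s. Hydraulic depth D_h = A/T = 0.3699/1.06 = 0.349 m.
Froude number Fr = V/√(g·D_h) = 0.9427/√(9.81×0.349) = 0.509, which is less than 1, so the flow is subcritical.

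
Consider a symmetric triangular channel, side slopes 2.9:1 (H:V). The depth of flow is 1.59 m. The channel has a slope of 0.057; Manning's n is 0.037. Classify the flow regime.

For a triangular section with side slope z = 2.9: A = zy² = 2.9×1.59² = 7.331 m²; P = 2y√(1+z²) = 2×1.59×3.068 = 9.755 m.
Hydraulic radius R = A/P = 7.331/9.755 = 0.7516 m.
V = (1/n) R^(2/3) √S = (1/0.037) × 0.7516^(2/3) × √0.057 = 5.334 m/s. Hydraulic depth D_h = A/T = 7.331/9.222 = 0.795 m.
Froude number Fr = V/√(g·D_h) = 5.334/√(9.81×0.795) = 1.91, which is greater than 1, so the flow is supercritical.

supercritical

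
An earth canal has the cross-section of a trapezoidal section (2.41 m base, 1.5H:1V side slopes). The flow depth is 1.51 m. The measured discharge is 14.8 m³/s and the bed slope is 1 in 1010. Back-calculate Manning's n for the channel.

With bottom width b = 2.41 m and side slope z = 1.5: A = (b + zy)y = (2.41 + 1.5×1.51)×1.51 = 7.059 m²; P = b + 2y√(1+z²) = 2.41 + 2×1.51×1.803 = 7.854 m.
Hydraulic radius R = A/P = 7.059/7.854 = 0.8988 m.
Rearranging Manning's equation: n = (1/Q) A R^(2/3) S^(1/2) = (1/14.8) × 7.059 × 0.8988^(2/3) × √0.0009901 = 0.014.

n = 0.014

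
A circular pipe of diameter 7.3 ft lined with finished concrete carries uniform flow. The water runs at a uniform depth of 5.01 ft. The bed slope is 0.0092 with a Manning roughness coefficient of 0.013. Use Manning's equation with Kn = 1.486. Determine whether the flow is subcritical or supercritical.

For a circular section of diameter D = 7.3 ft at depth y = 5.01 ft, the central angle is θ = 2 arccos(1 − 2y/D) = 3.905 rad. Then A = (D²/8)(θ − sin θ) = 30.62 ft² and P = Dθ/2 = 14.25 ft.
Hydraulic radius R = A/P = 30.62/14.25 = 2.148 ft.
V = (1.486/n) R^(2/3) √S = (1.486/0.013) × 2.148^(2/3) × √0.0092 = 18.25 ft/s. Hydraulic depth D_h = A/T = 30.62/6.774 = 4.52 ft.
Froude number Fr = V/√(g·D_h) = 18.25/√(32.2×4.52) = 1.51, which is greater than 1, so the flow is supercritical.

supercritical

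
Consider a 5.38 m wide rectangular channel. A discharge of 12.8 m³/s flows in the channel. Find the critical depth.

y_c = 0.833 m

For a rectangular channel, critical depth y_c = (q²/g)^(1/3) where q = Q/b = 12.8/5.38 = 2.379 m²/s.
So y_c = (2.379²/9.81)^(1/3) = 0.833 m.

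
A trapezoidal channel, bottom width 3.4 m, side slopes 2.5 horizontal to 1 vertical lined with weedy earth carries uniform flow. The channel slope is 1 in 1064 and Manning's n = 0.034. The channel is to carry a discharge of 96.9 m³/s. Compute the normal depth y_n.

Manning's equation rearranged: A R^(2/3) = nQ / (1·√S) = 0.034 × 96.9 / (√0.0009398) = 107.5.
At y = 3.15 m: A R^(2/3) = 51.46 — low.
At y = 4.33 m: A R^(2/3) = 107.5 — ≈ 107.5.

y_n = 4.33 m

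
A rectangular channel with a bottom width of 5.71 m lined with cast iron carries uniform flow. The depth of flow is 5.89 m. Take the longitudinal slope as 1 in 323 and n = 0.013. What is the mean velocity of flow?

V = 6.62 m/s

Flow area A = b·y = 5.71 × 5.89 = 33.63 m². Wetted perimeter P = b + 2y = 5.71 + 2×5.89 = 17.49 m.
Hydraulic radius R = A/P = 33.63/17.49 = 1.923 m.
From Manning's equation, V = (1/n) R^(2/3) S^(1/2) = (1/0.013) × 1.923^(2/3) × 0.003096^(1/2) = 6.62 m/s.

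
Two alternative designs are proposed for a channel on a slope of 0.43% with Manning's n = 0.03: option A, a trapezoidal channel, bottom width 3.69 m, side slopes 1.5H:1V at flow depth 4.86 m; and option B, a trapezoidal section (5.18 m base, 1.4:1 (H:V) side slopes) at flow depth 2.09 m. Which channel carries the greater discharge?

Channel A: With bottom width b = 3.69 m and side slope z = 1.5: A = (b + zy)y = (3.69 + 1.5×4.86)×4.86 = 53.36 m²; P = b + 2y√(1+z²) = 3.69 + 2×4.86×1.803 = 21.21 m. Hydraulic radius R = A/P = 53.36/21.21 = 2.516 m. Q_A = (1/0.03)·53.36·2.516^(2/3)·√0.0043 = 215.7 m³/s.
Channel B: With bottom width b = 5.18 m and side slope z = 1.4: A = (b + zy)y = (5.18 + 1.4×2.09)×2.09 = 16.94 m²; P = b + 2y√(1+z²) = 5.18 + 2×2.09×1.72 = 12.37 m. Hydraulic radius R = A/P = 16.94/12.37 = 1.369 m. Q_B = (1/0.03)·16.94·1.369^(2/3)·√0.0043 = 45.67 m³/s.
Q_A = 215.7 m³/s vs Q_B = 45.67 m³/s, so channel A carries more.

channel A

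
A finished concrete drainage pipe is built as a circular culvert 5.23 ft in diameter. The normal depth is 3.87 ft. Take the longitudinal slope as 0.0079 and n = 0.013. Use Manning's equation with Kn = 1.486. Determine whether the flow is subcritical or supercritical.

For a circular section of diameter D = 5.23 ft at depth y = 3.87 ft, the central angle is θ = 2 arccos(1 − 2y/D) = 4.143 rad. Then A = (D²/8)(θ − sin θ) = 17.04 ft² and P = Dθ/2 = 10.83 ft.
Hydraulic radius R = A/P = 17.04/10.83 = 1.573 ft.
V = (1.486/n) R^(2/3) √S = (1.486/0.013) × 1.573^(2/3) × √0.0079 = 13.74 ft/s. Hydraulic depth D_h = A/T = 17.04/4.588 = 3.715 ft.
Froude number Fr = V/√(g·D_h) = 13.74/√(32.2×3.715) = 1.26, which is greater than 1, so the flow is supercritical.

supercritical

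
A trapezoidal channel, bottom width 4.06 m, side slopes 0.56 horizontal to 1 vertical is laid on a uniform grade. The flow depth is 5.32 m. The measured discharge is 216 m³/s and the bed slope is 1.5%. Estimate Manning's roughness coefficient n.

With bottom width b = 4.06 m and side slope z = 0.56: A = (b + zy)y = (4.06 + 0.56×5.32)×5.32 = 37.45 m²; P = b + 2y√(1+z²) = 4.06 + 2×5.32×1.146 = 16.25 m.
Hydraulic radius R = A/P = 37.45/16.25 = 2.304 m.
Rearranging Manning's equation: n = (1/Q) A R^(2/3) S^(1/2) = (1/216) × 37.45 × 2.304^(2/3) × √0.015 = 0.037.

n = 0.037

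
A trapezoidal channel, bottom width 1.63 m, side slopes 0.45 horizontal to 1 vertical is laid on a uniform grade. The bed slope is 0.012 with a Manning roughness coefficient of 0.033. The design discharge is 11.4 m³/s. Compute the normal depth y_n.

Manning's equation rearranged: A R^(2/3) = nQ / (1·√S) = 0.033 × 11.4 / (√0.012) = 3.434.
Try y = 2.12 m: A R^(2/3) = 5.001 — high.
Try y = 1.71 m: A R^(2/3) = 3.425 — matches.

y_n = 1.71 m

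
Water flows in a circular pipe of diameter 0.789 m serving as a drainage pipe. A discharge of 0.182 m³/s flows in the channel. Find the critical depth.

y_c = 0.253 m

At critical depth, Q² T / (g A³) = 1, i.e. A³/T = Q²/g = 0.182²/9.81 = 0.003377.
Try y = 0.304 m: A³/T = 0.006823 — too large.
Try y = 0.253 m: A³/T = 0.00336 — close enough.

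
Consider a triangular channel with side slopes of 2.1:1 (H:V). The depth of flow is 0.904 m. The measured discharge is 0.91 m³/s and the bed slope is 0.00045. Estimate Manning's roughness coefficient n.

For a triangular section with side slope z = 2.1: A = zy² = 2.1×0.904² = 1.716 m²; P = 2y√(1+z²) = 2×0.904×2.326 = 4.205 m.
Hydraulic radius R = A/P = 1.716/4.205 = 0.4081 m.
Rearranging Manning's equation: n = (1/Q) A R^(2/3) S^(1/2) = (1/0.91) × 1.716 × 0.4081^(2/3) × √0.00045 = 0.022.

n = 0.022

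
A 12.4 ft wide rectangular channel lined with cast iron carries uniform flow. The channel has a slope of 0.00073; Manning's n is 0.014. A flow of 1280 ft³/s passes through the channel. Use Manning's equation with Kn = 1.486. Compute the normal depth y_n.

y_n = 13.7 ft

Manning's equation rearranged: A R^(2/3) = nQ / (1.486·√S) = 0.014 × 1280 / (1.486 × √0.00073) = 446.3.
At y = 11.1 ft: A R^(2/3) = 345.6 — low.
At y = 16.3 ft: A R^(2/3) = 550.2 — high.
At y = 13.7 ft: A R^(2/3) = 447 — ≈ 446.3.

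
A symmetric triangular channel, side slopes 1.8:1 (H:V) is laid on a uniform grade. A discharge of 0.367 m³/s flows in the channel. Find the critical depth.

At critical depth, Q² T / (g A³) = 1, i.e. A³/T = Q²/g = 0.367²/9.81 = 0.01373.
At y = 0.3 m: A³/T = 0.003937 — short.
At y = 0.385 m: A³/T = 0.0137 — matches.

y_c = 0.385 m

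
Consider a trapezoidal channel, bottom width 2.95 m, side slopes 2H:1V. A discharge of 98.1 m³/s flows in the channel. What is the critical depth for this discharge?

y_c = 2.81 m

At critical depth, Q² T / (g A³) = 1, i.e. A³/T = Q²/g = 98.1²/9.81 = 981.
Trying y = 3.47 m: A³/T = 2402 — high.
Trying y = 2.04 m: A³/T = 265.5 — low.
Trying y = 2.81 m: A³/T = 984.2 — ≈ 981.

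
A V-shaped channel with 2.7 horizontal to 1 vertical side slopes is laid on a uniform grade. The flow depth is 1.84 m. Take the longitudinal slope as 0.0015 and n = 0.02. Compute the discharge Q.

Q = 16 m³/s

For a triangular section with side slope z = 2.7: A = zy² = 2.7×1.84² = 9.141 m²; P = 2y√(1+z²) = 2×1.84×2.879 = 10.6 m.
Hydraulic radius R = A/P = 9.141/10.6 = 0.8627 m.
Manning's equation: Q = (1/n) A R^(2/3) S^(1/2) = (1/0.02) × 9.141 × 0.8627^(2/3) × 0.0015^(1/2) = 16 m³/s.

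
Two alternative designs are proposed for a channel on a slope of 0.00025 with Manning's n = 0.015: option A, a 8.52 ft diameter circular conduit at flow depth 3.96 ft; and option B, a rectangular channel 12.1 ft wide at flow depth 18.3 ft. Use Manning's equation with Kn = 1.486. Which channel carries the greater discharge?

Channel A: For a circular section of diameter D = 8.52 ft at depth y = 3.96 ft, the central angle is θ = 2 arccos(1 − 2y/D) = 3.001 rad. Then A = (D²/8)(θ − sin θ) = 25.95 ft² and P = Dθ/2 = 12.78 ft. Hydraulic radius R = A/P = 25.95/12.78 = 2.03 ft. Q_A = (1.486/0.015)·25.95·2.03^(2/3)·√0.00025 = 65.18 ft³/s.
Channel B: Flow area A = b·y = 12.1 × 18.3 = 221.4 ft². Wetted perimeter P = b + 2y = 12.1 + 2×18.3 = 48.7 ft. Hydraulic radius R = A/P = 221.4/48.7 = 4.547 ft. Q_B = (1.486/0.015)·221.4·4.547^(2/3)·√0.00025 = 951.9 ft³/s.
Q_A = 65.18 ft³/s vs Q_B = 951.9 ft³/s, so channel B carries more.

channel B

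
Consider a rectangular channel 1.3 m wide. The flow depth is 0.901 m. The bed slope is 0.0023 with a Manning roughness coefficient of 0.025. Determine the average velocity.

Flow area A = b·y = 1.3 × 0.901 = 1.171 m². Wetted perimeter P = b + 2y = 1.3 + 2×0.901 = 3.102 m.
Hydraulic radius R = A/P = 1.171/3.102 = 0.3776 m.
From Manning's equation, V = (1/n) R^(2/3) S^(1/2) = (1/0.025) × 0.3776^(2/3) × 0.0023^(1/2) = 1 m/s.

V = 1 m/s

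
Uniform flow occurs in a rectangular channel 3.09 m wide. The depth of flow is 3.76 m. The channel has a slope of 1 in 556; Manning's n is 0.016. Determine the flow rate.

Flow area A = b·y = 3.09 × 3.76 = 11.62 m². Wetted perimeter P = b + 2y = 3.09 + 2×3.76 = 10.61 m.
Hydraulic radius R = A/P = 11.62/10.61 = 1.095 m.
Manning's equation: Q = (1/n) A R^(2/3) S^(1/2) = (1/0.016) × 11.62 × 1.095^(2/3) × 0.001799^(1/2) = 32.7 m³/s.

Q = 32.7 m³/s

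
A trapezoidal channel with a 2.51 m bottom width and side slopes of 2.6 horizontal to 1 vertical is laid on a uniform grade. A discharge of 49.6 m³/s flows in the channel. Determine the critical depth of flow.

At critical depth, Q² T / (g A³) = 1, i.e. A³/T = Q²/g = 49.6²/9.81 = 250.8.
Trying y = 2.18 m: A³/T = 409.2 — over.
Trying y = 1.65 m: A³/T = 127.4 — short.
Trying y = 1.94 m: A³/T = 249.8 — ≈ 250.8.

y_c = 1.94 m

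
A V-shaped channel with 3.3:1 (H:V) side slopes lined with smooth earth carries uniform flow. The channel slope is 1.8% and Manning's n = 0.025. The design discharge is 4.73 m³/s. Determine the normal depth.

Manning's equation rearranged: A R^(2/3) = nQ / (1·√S) = 0.025 × 4.73 / (√0.018) = 0.8814.
Try y = 0.656 m: A R^(2/3) = 0.6559 — low.
Try y = 0.733 m: A R^(2/3) = 0.8818 — ≈ 0.8814.

y_n = 0.733 m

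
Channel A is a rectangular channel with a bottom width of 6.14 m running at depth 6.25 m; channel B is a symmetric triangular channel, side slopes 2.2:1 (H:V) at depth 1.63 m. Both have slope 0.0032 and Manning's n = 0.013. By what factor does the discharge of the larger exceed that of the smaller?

Channel A: Flow area A = b·y = 6.14 × 6.25 = 38.38 m². Wetted perimeter P = b + 2y = 6.14 + 2×6.25 = 18.64 m. Hydraulic radius R = A/P = 38.38/18.64 = 2.059 m. Q_A = (1/0.013)·38.38·2.059^(2/3)·√0.0032 = 270.2 m³/s.
Channel B: For a triangular section with side slope z = 2.2: A = zy² = 2.2×1.63² = 5.845 m²; P = 2y√(1+z²) = 2×1.63×2.417 = 7.878 m. Hydraulic radius R = A/P = 5.845/7.878 = 0.7419 m. Q_B = (1/0.013)·5.845·0.7419^(2/3)·√0.0032 = 20.85 m³/s.
The larger discharge is 270.2 m³/s and the smaller is 20.85 m³/s; the ratio is 13.

13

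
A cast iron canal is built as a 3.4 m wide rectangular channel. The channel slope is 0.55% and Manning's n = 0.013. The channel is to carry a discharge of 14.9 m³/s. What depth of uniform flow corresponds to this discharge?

y_n = 1.03 m

Manning's equation rearranged: A R^(2/3) = nQ / (1·√S) = 0.013 × 14.9 / (√0.0055) = 2.612.
At y = 1.29 m: A R^(2/3) = 3.567 — high.
At y = 0.826 m: A R^(2/3) = 1.899 — low.
At y = 1.03 m: A R^(2/3) = 2.605 — ≈ 2.612.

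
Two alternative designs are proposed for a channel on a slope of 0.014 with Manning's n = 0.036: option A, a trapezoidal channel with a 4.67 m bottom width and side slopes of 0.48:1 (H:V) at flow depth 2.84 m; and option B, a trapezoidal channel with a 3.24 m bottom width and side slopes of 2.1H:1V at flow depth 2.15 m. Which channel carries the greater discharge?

channel A

Channel A: With bottom width b = 4.67 m and side slope z = 0.48: A = (b + zy)y = (4.67 + 0.48×2.84)×2.84 = 17.13 m²; P = b + 2y√(1+z²) = 4.67 + 2×2.84×1.109 = 10.97 m. Hydraulic radius R = A/P = 17.13/10.97 = 1.562 m. Q_A = (1/0.036)·17.13·1.562^(2/3)·√0.014 = 75.81 m³/s.
Channel B: With bottom width b = 3.24 m and side slope z = 2.1: A = (b + zy)y = (3.24 + 2.1×2.15)×2.15 = 16.67 m²; P = b + 2y√(1+z²) = 3.24 + 2×2.15×2.326 = 13.24 m. Hydraulic radius R = A/P = 16.67/13.24 = 1.259 m. Q_B = (1/0.036)·16.67·1.259^(2/3)·√0.014 = 63.9 m³/s.
Q_A = 75.81 m³/s vs Q_B = 63.9 m³/s, so channel A carries more.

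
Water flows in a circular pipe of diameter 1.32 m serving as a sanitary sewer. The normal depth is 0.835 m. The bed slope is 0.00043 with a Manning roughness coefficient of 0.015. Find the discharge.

For a circular section of diameter D = 1.32 m at depth y = 0.835 m, the central angle is θ = 2 arccos(1 − 2y/D) = 3.678 rad. Then A = (D²/8)(θ − sin θ) = 0.9125 m² and P = Dθ/2 = 2.428 m.
Hydraulic radius R = A/P = 0.9125/2.428 = 0.3759 m.
Manning's equation: Q = (1/n) A R^(2/3) S^(1/2) = (1/0.015) × 0.9125 × 0.3759^(2/3) × 0.00043^(1/2) = 0.657 m³/s.

Q = 0.657 m³/s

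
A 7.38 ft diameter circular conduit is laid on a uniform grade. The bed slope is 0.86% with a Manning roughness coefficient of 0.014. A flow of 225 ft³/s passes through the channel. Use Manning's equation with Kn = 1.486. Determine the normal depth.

y_n = 3.04 ft

Manning's equation rearranged: A R^(2/3) = nQ / (1.486·√S) = 0.014 × 225 / (1.486 × √0.0086) = 22.86.
Trying y = 3.57 ft: A R^(2/3) = 30.41 — too large.
Trying y = 2.17 ft: A R^(2/3) = 12.12 — too small.
Trying y = 3.04 ft: A R^(2/3) = 22.88 — close enough.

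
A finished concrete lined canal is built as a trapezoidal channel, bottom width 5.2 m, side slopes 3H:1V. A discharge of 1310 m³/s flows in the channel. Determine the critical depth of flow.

y_c = 7.47 m

At critical depth, Q² T / (g A³) = 1, i.e. A³/T = Q²/g = 1310²/9.81 = 174900.
Trying y = 9.37 m: A³/T = 495000 — high.
Trying y = 6.34 m: A³/T = 83730 — low.
Trying y = 7.47 m: A³/T = 175400 — matches.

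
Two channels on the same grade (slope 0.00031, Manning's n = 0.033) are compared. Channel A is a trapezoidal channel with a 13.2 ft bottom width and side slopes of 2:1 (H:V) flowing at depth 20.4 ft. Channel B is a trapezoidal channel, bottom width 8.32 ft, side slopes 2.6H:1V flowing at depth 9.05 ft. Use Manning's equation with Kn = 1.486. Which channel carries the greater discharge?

channel A

Channel A: With bottom width b = 13.2 ft and side slope z = 2: A = (b + zy)y = (13.2 + 2×20.4)×20.4 = 1102 ft²; P = b + 2y√(1+z²) = 13.2 + 2×20.4×2.236 = 104.4 ft. Hydraulic radius R = A/P = 1102/104.4 = 10.55 ft. Q_A = (1.486/0.033)·1102·10.55^(2/3)·√0.00031 = 4201 ft³/s.
Channel B: With bottom width b = 8.32 ft and side slope z = 2.6: A = (b + zy)y = (8.32 + 2.6×9.05)×9.05 = 288.2 ft²; P = b + 2y√(1+z²) = 8.32 + 2×9.05×2.786 = 58.74 ft. Hydraulic radius R = A/P = 288.2/58.74 = 4.907 ft. Q_B = (1.486/0.033)·288.2·4.907^(2/3)·√0.00031 = 659.9 ft³/s.
Q_A = 4201 ft³/s vs Q_B = 659.9 ft³/s, so channel A carries more.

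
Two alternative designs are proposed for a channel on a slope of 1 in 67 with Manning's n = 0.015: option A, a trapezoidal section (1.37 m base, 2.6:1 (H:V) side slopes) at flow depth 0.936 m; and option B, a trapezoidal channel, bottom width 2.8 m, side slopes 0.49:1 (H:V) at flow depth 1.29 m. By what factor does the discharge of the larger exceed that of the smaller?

1.59

Channel A: With bottom width b = 1.37 m and side slope z = 2.6: A = (b + zy)y = (1.37 + 2.6×0.936)×0.936 = 3.56 m²; P = b + 2y√(1+z²) = 1.37 + 2×0.936×2.786 = 6.585 m. Hydraulic radius R = A/P = 3.56/6.585 = 0.5407 m. Q_A = (1/0.015)·3.56·0.5407^(2/3)·√0.01493 = 19.24 m³/s.
Channel B: With bottom width b = 2.8 m and side slope z = 0.49: A = (b + zy)y = (2.8 + 0.49×1.29)×1.29 = 4.427 m²; P = b + 2y√(1+z²) = 2.8 + 2×1.29×1.114 = 5.673 m. Hydraulic radius R = A/P = 4.427/5.673 = 0.7804 m. Q_B = (1/0.015)·4.427·0.7804^(2/3)·√0.01493 = 30.57 m³/s.
The larger discharge is 30.57 m³/s and the smaller is 19.24 m³/s; the ratio is 1.59.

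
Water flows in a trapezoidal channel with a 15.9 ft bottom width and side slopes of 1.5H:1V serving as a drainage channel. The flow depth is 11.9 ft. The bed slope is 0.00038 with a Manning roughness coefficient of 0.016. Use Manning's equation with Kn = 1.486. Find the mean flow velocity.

V = 6.52 ft/s

With bottom width b = 15.9 ft and side slope z = 1.5: A = (b + zy)y = (15.9 + 1.5×11.9)×11.9 = 401.6 ft²; P = b + 2y√(1+z²) = 15.9 + 2×11.9×1.803 = 58.81 ft.
Hydraulic radius R = A/P = 401.6/58.81 = 6.83 ft.
From Manning's equation, V = (1.486/n) R^(2/3) S^(1/2) = (1.486/0.016) × 6.83^(2/3) × 0.00038^(1/2) = 6.52 ft/s.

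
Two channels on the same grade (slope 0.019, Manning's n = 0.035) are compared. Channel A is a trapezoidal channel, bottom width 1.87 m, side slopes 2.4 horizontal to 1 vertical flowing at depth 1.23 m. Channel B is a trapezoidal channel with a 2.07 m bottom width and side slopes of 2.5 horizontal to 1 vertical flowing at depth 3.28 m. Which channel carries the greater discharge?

Channel A: With bottom width b = 1.87 m and side slope z = 2.4: A = (b + zy)y = (1.87 + 2.4×1.23)×1.23 = 5.931 m²; P = b + 2y√(1+z²) = 1.87 + 2×1.23×2.6 = 8.266 m. Hydraulic radius R = A/P = 5.931/8.266 = 0.7175 m. Q_A = (1/0.035)·5.931·0.7175^(2/3)·√0.019 = 18.72 m³/s.
Channel B: With bottom width b = 2.07 m and side slope z = 2.5: A = (b + zy)y = (2.07 + 2.5×3.28)×3.28 = 33.69 m²; P = b + 2y√(1+z²) = 2.07 + 2×3.28×2.693 = 19.73 m. Hydraulic radius R = A/P = 33.69/19.73 = 1.707 m. Q_B = (1/0.035)·33.69·1.707^(2/3)·√0.019 = 189.5 m³/s.
Q_A = 18.72 m³/s vs Q_B = 189.5 m³/s, so channel B carries more.

channel B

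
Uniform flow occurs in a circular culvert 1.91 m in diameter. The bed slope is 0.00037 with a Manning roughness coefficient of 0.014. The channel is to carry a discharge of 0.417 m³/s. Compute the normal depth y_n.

Manning's equation rearranged: A R^(2/3) = nQ / (1·√S) = 0.014 × 0.417 / (√0.00037) = 0.3035.
Try y = 0.671 m: A R^(2/3) = 0.4635 — high.
Try y = 0.538 m: A R^(2/3) = 0.3032 — close enough.

y_n = 0.538 m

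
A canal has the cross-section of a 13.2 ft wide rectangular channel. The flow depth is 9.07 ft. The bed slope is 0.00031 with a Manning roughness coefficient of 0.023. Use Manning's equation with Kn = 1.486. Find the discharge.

Q = 333 ft³/s

Flow area A = b·y = 13.2 × 9.07 = 119.7 ft². Wetted perimeter P = b + 2y = 13.2 + 2×9.07 = 31.34 ft.
Hydraulic radius R = A/P = 119.7/31.34 = 3.82 ft.
Manning's equation: Q = (1.486/n) A R^(2/3) S^(1/2) = (1.486/0.023) × 119.7 × 3.82^(2/3) × 0.00031^(1/2) = 333 ft³/s.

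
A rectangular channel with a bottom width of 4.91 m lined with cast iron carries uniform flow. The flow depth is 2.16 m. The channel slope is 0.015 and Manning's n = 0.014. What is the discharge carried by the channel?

Q = 102 m³/s

Flow area A = b·y = 4.91 × 2.16 = 10.61 m². Wetted perimeter P = b + 2y = 4.91 + 2×2.16 = 9.23 m.
Hydraulic radius R = A/P = 10.61/9.23 = 1.149 m.
Manning's equation: Q = (1/n) A R^(2/3) S^(1/2) = (1/0.014) × 10.61 × 1.149^(2/3) × 0.015^(1/2) = 102 m³/s.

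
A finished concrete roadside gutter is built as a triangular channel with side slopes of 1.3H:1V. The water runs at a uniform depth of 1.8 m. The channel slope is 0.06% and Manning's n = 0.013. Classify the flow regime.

subcritical

For a triangular section with side slope z = 1.3: A = zy² = 1.3×1.8² = 4.212 m²; P = 2y√(1+z²) = 2×1.8×1.64 = 5.904 m.
Hydraulic radius R = A/P = 4.212/5.904 = 0.7134 m.
V = (1/n) R^(2/3) √S = (1/0.013) × 0.7134^(2/3) × √0.0006 = 1.504 m/s. Hydraulic depth D_h = A/T = 4.212/4.68 = 0.9 m.
Froude number Fr = V/√(g·D_h) = 1.504/√(9.81×0.9) = 0.506, which is less than 1, so the flow is subcritical.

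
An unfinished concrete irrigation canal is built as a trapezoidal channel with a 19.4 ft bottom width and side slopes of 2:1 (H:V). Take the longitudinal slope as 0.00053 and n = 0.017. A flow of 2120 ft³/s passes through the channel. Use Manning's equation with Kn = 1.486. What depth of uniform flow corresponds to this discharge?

Manning's equation rearranged: A R^(2/3) = nQ / (1.486·√S) = 0.017 × 2120 / (1.486 × √0.00053) = 1053.
Try y = 9.89 ft: A R^(2/3) = 1292 — too large.
Try y = 7.29 ft: A R^(2/3) = 701.3 — too small.
Try y = 8.94 ft: A R^(2/3) = 1053 — close enough.

y_n = 8.94 ft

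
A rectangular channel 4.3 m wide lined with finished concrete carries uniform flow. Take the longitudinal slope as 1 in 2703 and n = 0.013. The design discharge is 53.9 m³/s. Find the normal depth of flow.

Manning's equation rearranged: A R^(2/3) = nQ / (1·√S) = 0.013 × 53.9 / (√0.00037) = 36.43.
Trying y = 7.68 m: A R^(2/3) = 46.67 — high.
Trying y = 6.2 m: A R^(2/3) = 36.42 — ≈ 36.43.

y_n = 6.2 m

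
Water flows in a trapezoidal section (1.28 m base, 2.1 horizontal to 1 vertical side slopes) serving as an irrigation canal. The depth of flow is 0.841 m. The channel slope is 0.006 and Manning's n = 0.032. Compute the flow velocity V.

V = 1.51 m/s

With bottom width b = 1.28 m and side slope z = 2.1: A = (b + zy)y = (1.28 + 2.1×0.841)×0.841 = 2.562 m²; P = b + 2y√(1+z²) = 1.28 + 2×0.841×2.326 = 5.192 m.
Hydraulic radius R = A/P = 2.562/5.192 = 0.4934 m.
From Manning's equation, V = (1/n) R^(2/3) S^(1/2) = (1/0.032) × 0.4934^(2/3) × 0.006^(1/2) = 1.51 m/s.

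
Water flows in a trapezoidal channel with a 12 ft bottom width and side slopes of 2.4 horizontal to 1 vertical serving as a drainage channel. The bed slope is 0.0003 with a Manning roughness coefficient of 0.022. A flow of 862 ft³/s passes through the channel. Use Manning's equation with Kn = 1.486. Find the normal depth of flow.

Manning's equation rearranged: A R^(2/3) = nQ / (1.486·√S) = 0.022 × 862 / (1.486 × √0.0003) = 736.8.
At y = 6.04 ft: A R^(2/3) = 381.9 — too small.
At y = 9.18 ft: A R^(2/3) = 941.3 — too large.
At y = 8.21 ft: A R^(2/3) = 736.5 — close enough.

y_n = 8.21 ft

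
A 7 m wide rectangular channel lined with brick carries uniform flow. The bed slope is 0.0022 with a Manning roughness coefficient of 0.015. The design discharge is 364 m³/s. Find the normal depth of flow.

Manning's equation rearranged: A R^(2/3) = nQ / (1·√S) = 0.015 × 364 / (√0.0022) = 116.4.
Trying y = 7.14 m: A R^(2/3) = 88.31 — too small.
Trying y = 8.98 m: A R^(2/3) = 116.4 — ≈ 116.4.

y_n = 8.98 m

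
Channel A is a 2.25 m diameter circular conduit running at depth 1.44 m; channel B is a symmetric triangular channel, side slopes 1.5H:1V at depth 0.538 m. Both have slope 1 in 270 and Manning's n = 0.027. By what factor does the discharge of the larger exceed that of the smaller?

Channel A: For a circular section of diameter D = 2.25 m at depth y = 1.44 m, the central angle is θ = 2 arccos(1 − 2y/D) = 3.709 rad. Then A = (D²/8)(θ − sin θ) = 2.687 m² and P = Dθ/2 = 4.173 m. Hydraulic radius R = A/P = 2.687/4.173 = 0.644 m. Q_A = (1/0.027)·2.687·0.644^(2/3)·√0.003704 = 4.517 m³/s.
Channel B: For a triangular section with side slope z = 1.5: A = zy² = 1.5×0.538² = 0.4342 m²; P = 2y√(1+z²) = 2×0.538×1.803 = 1.94 m. Hydraulic radius R = A/P = 0.4342/1.94 = 0.2238 m. Q_B = (1/0.027)·0.4342·0.2238^(2/3)·√0.003704 = 0.3608 m³/s.
The larger discharge is 4.517 m³/s and the smaller is 0.3608 m³/s; the ratio is 12.5.

12.5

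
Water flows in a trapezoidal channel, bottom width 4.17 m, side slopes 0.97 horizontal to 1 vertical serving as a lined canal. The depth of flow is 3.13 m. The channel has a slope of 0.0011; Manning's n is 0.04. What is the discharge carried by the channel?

Q = 27.2 m³/s

With bottom width b = 4.17 m and side slope z = 0.97: A = (b + zy)y = (4.17 + 0.97×3.13)×3.13 = 22.56 m²; P = b + 2y√(1+z²) = 4.17 + 2×3.13×1.393 = 12.89 m.
Hydraulic radius R = A/P = 22.56/12.89 = 1.75 m.
Manning's equation: Q = (1/n) A R^(2/3) S^(1/2) = (1/0.04) × 22.56 × 1.75^(2/3) × 0.0011^(1/2) = 27.2 m³/s.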